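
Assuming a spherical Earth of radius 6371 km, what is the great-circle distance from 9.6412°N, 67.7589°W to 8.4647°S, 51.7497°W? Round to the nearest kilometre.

2682 km

Δλ = -51.7497 − -67.7589 = 16.0092°.
Δφ = -8.4647 − 9.6412 = -18.1059°.
a = sin²(Δφ/2) + cos φ₁ · cos φ₂ · sin²(Δλ/2) = 0.043667.
c = 2·atan2(√a, √(1−a)) = 0.42104 rad → d = 6371·c ≈ 2682.43 km.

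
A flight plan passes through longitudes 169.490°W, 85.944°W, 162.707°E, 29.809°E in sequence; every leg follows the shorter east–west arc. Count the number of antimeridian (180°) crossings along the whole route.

1

Leg 1: -169.490° → -85.944°, shortest Δλ = 83.546° (east) — does not cross 180°.
Leg 2: -85.944° → +162.707°, shortest Δλ = -111.349° (west) — crosses 180°.
Leg 3: +162.707° → +29.809°, shortest Δλ = -132.898° (west) — does not cross 180°.
Total crossings: 1.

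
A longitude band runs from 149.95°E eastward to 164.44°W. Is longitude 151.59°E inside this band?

Band width going east from +149.95° to -164.44°: ((-164.44 − 149.95) mod 360) = 45.61°.
Offset of +151.59° east of the west edge: ((151.59 − 149.95) mod 360) = 1.64°.
1.64° ≤ 45.61° ⇒ inside.

Yes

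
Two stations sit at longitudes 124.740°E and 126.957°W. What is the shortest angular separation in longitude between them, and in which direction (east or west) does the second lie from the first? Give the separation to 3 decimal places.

Raw difference: -126.957 − 124.740 = -251.697°.
Normalise into (−180°, 180°]: -251.697° + 360° = 108.303°.
Positive ⇒ the second point lies to the east; separation 108.303°.

108.303° east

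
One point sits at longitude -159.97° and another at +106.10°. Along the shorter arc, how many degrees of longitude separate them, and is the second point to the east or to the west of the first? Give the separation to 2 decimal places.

93.93° west

Raw difference: 106.10 − -159.97 = 266.07°.
Normalise into (−180°, 180°]: 266.07° − 360° = -93.93°.
Negative ⇒ the second point lies to the west; separation 93.93°.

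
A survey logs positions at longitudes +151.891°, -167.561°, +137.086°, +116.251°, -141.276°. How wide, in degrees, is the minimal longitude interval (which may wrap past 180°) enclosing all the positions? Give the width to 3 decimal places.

Sort the longitudes: -167.561°, -141.276°, +116.251°, +137.086°, +151.891°.
Eastward gaps between consecutive values (wrapping around): 26.285°, 257.527°, 20.835°, 14.805°, 40.548°.
Largest gap = 257.527° ⇒ minimal covering band is its complement: 360° − 257.527° = 102.473°.
Band runs from +116.251° eastward to -141.276°, crossing the antimeridian.

102.473°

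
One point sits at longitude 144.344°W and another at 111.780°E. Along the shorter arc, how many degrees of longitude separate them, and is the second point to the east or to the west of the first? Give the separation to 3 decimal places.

103.876° west

Raw difference: 111.780 − -144.344 = 256.124°.
Normalise into (−180°, 180°]: 256.124° − 360° = -103.876°.
Negative ⇒ the second point lies to the west; separation 103.876°.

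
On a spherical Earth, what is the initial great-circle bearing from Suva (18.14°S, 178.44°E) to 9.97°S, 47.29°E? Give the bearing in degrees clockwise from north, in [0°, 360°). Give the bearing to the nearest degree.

244°

Δλ = 47.29 − 178.44 = -131.15°.
θ = atan2( sin Δλ · cos φ₂ , cos φ₁ · sin φ₂ − sin φ₁ · cos φ₂ · cos Δλ )
  = atan2(-0.74162, -0.36631) = -116.286° → normalised to [0°, 360°): 243.714°.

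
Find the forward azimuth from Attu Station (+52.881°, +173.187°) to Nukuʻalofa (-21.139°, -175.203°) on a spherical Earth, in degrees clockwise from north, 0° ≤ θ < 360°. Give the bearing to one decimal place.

168.8°

Δλ = -175.203 − 173.187 = -348.390°; wrapped into (−180°, 180°]: 11.610°.
θ = atan2( sin Δλ · cos φ₂ , cos φ₁ · sin φ₂ − sin φ₁ · cos φ₂ · cos Δλ )
  = atan2(0.18771, -0.94614) = 168.779° → normalised to [0°, 360°): 168.779°.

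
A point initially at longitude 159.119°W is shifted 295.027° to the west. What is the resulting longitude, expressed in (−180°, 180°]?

Start at -159.119°; shift −295.027° → -454.146°.
-454.146° lies outside (−180°, 180°]; add 360° → -94.146°.

94.146°W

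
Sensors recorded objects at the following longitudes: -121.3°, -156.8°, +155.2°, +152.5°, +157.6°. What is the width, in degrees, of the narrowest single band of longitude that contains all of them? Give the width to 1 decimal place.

86.2°

Sort the longitudes: -156.8°, -121.3°, +152.5°, +155.2°, +157.6°.
Eastward gaps between consecutive values (wrapping around): 35.5°, 273.8°, 2.7°, 2.4°, 45.6°.
Largest gap = 273.8° ⇒ minimal covering band is its complement: 360° − 273.8° = 86.2°.
Band runs from +152.5° eastward to -121.3°, crossing the antimeridian.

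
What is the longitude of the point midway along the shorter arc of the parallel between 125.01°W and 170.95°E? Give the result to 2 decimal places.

157.03°W

Signed shortest Δλ from -125.01° to +170.95° is -64.04°.
Midpoint longitude = -125.01° + (-64.04°)/2 = -125.01° − 32.02° = -157.03°.
(The naïve average (-125.01 + +170.95)/2 = 22.97° is on the wrong side of the globe.)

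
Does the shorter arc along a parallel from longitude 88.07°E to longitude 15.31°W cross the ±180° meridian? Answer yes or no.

Signed shortest Δλ = ((-15.31 − 88.07 + 180) mod 360) − 180 = -103.38°.
Going west by 103.38° from +88.07° reaches -15.31° without touching 180°.

No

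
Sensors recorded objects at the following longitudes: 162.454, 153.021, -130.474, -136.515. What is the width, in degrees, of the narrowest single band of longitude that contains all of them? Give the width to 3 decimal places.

Sort the longitudes: -136.515°, -130.474°, +153.021°, +162.454°.
Eastward gaps between consecutive values (wrapping around): 6.041°, 283.495°, 9.433°, 61.031°.
Largest gap = 283.495° ⇒ minimal covering band is its complement: 360° − 283.495° = 76.505°.
Band runs from +153.021° eastward to -130.474°, crossing the antimeridian.

76.505°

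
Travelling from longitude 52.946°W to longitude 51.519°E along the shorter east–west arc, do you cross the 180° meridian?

No

Signed shortest Δλ = ((51.519 − -52.946 + 180) mod 360) − 180 = 104.465°.
Going east by 104.465° from -52.946° reaches +51.519° without touching 180°.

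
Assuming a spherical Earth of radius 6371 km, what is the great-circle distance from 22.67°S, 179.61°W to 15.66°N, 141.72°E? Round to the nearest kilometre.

Δλ = 141.72 − -179.61 = 321.33°; wrapped into (−180°, 180°]: -38.67°.
Δφ = 15.66 − -22.67 = 38.33°.
a = sin²(Δφ/2) + cos φ₁ · cos φ₂ · sin²(Δλ/2) = 0.205171.
c = 2·atan2(√a, √(1−a)) = 0.94016 rad → d = 6371·c ≈ 5989.77 km.

5990 km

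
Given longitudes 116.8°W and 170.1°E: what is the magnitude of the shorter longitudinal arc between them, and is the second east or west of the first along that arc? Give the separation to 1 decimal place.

73.1° west

Raw difference: 170.1 − -116.8 = 286.9°.
Normalise into (−180°, 180°]: 286.9° − 360° = -73.1°.
Negative ⇒ the second point lies to the west; separation 73.1°.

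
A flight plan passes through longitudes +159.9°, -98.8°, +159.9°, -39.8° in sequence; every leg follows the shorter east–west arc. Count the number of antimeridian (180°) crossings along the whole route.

Leg 1: +159.9° → -98.8°, shortest Δλ = 101.3° (east) — crosses 180°.
Leg 2: -98.8° → +159.9°, shortest Δλ = -101.3° (west) — crosses 180°.
Leg 3: +159.9° → -39.8°, shortest Δλ = 160.3° (east) — crosses 180°.
Total crossings: 3.

3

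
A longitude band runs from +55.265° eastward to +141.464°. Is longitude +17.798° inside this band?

Band width going east from +55.265° to +141.464°: ((141.464 − 55.265) mod 360) = 86.199°.
Offset of +17.798° east of the west edge: ((17.798 − 55.265) mod 360) = 322.533°.
322.533° > 86.199° ⇒ outside.

No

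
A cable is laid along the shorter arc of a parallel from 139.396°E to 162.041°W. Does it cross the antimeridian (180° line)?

Naïve |-162.041 − 139.396| = 301.437° > 180°, so the shorter arc goes the other way round — across 180°.
Signed shortest Δλ = ((-162.041 − 139.396 + 180) mod 360) − 180 = 58.563°.
Going east by 58.563° from +139.396° passes through 180° before reaching -162.041°.

Yes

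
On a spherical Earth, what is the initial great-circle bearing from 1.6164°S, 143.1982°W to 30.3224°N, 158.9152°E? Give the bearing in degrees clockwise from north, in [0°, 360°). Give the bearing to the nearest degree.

305°

Δλ = 158.9152 − -143.1982 = 302.1134°; wrapped into (−180°, 180°]: -57.8866°.
θ = atan2( sin Δλ · cos φ₂ , cos φ₁ · sin φ₂ − sin φ₁ · cos φ₂ · cos Δλ )
  = atan2(-0.73113, 0.51761) = -54.703° → normalised to [0°, 360°): 305.297°.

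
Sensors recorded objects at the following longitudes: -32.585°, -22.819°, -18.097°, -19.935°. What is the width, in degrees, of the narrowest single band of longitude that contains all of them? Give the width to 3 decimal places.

14.488°

Sort the longitudes: -32.585°, -22.819°, -19.935°, -18.097°.
Eastward gaps between consecutive values (wrapping around): 9.766°, 2.884°, 1.838°, 345.512°.
Largest gap = 345.512° ⇒ minimal covering band is its complement: 360° − 345.512° = 14.488°.
Band runs from -32.585° eastward to -18.097°.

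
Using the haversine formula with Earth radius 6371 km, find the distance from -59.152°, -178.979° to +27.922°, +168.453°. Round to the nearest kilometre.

Δλ = 168.453 − -178.979 = 347.432°; wrapped into (−180°, 180°]: -12.568°.
Δφ = 27.922 − -59.152 = 87.074°.
a = sin²(Δφ/2) + cos φ₁ · cos φ₂ · sin²(Δλ/2) = 0.479905.
c = 2·atan2(√a, √(1−a)) = 1.53060 rad → d = 6371·c ≈ 9751.42 km.

9751 km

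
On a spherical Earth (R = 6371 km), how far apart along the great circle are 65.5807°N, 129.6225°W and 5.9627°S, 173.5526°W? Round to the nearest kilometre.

8715 km

Δλ = -173.5526 − -129.6225 = -43.9301°.
Δφ = -5.9627 − 65.5807 = -71.5434°.
a = sin²(Δφ/2) + cos φ₁ · cos φ₂ · sin²(Δλ/2) = 0.399233.
c = 2·atan2(√a, √(1−a)) = 1.36787 rad → d = 6371·c ≈ 8714.71 km.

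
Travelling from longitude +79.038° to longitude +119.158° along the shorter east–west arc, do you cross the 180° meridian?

No

Signed shortest Δλ = ((119.158 − 79.038 + 180) mod 360) − 180 = 40.12°.
Going east by 40.12° from +79.038° reaches +119.158° without touching 180°.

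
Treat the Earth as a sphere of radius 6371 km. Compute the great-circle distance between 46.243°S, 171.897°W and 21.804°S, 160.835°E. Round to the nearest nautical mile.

Δλ = 160.835 − -171.897 = 332.732°; wrapped into (−180°, 180°]: -27.268°.
Δφ = -21.804 − -46.243 = 24.439°.
a = sin²(Δφ/2) + cos φ₁ · cos φ₂ · sin²(Δλ/2) = 0.080477.
c = 2·atan2(√a, √(1−a)) = 0.57527 rad → d = 6371·c ≈ 3665.05 km ≈ 1978.97 nmi.

1979 nmi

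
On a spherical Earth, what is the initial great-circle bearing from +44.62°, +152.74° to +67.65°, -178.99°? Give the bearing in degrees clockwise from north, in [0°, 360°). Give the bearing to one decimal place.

Δλ = -178.99 − 152.74 = -331.73°; wrapped into (−180°, 180°]: 28.27°.
θ = atan2( sin Δλ · cos φ₂ , cos φ₁ · sin φ₂ − sin φ₁ · cos φ₂ · cos Δλ )
  = atan2(0.18010, 0.42307) = 23.060° → normalised to [0°, 360°): 23.060°.

23.1°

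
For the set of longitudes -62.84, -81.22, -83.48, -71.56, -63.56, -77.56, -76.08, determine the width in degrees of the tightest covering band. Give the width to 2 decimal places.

Sort the longitudes: -83.48°, -81.22°, -77.56°, -76.08°, -71.56°, -63.56°, -62.84°.
Eastward gaps between consecutive values (wrapping around): 2.26°, 3.66°, 1.48°, 4.52°, 8.00°, 0.72°, 339.36°.
Largest gap = 339.36° ⇒ minimal covering band is its complement: 360° − 339.36° = 20.64°.
Band runs from -83.48° eastward to -62.84°.

20.64°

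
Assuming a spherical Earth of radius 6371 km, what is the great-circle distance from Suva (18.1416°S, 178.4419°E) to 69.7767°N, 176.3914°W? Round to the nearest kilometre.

Δλ = -176.3914 − 178.4419 = -354.8333°; wrapped into (−180°, 180°]: 5.1667°.
Δφ = 69.7767 − -18.1416 = 87.9183°.
a = sin²(Δφ/2) + cos φ₁ · cos φ₂ · sin²(Δλ/2) = 0.482505.
c = 2·atan2(√a, √(1−a)) = 1.53580 rad → d = 6371·c ≈ 9784.58 km.

9785 km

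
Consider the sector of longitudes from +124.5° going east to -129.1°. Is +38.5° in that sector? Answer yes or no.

No

Band width going east from +124.5° to -129.1°: ((-129.1 − 124.5) mod 360) = 106.4°.
Offset of +38.5° east of the west edge: ((38.5 − 124.5) mod 360) = 274.0°.
274.0° > 106.4° ⇒ outside.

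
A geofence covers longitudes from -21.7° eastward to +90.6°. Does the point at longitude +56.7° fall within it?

Yes

Band width going east from -21.7° to +90.6°: ((90.6 − -21.7) mod 360) = 112.3°.
Offset of +56.7° east of the west edge: ((56.7 − -21.7) mod 360) = 78.4°.
78.4° ≤ 112.3° ⇒ inside.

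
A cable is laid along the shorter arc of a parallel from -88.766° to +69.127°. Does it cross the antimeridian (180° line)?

No

Signed shortest Δλ = ((69.127 − -88.766 + 180) mod 360) − 180 = 157.893°.
Going east by 157.893° from -88.766° reaches +69.127° without touching 180°.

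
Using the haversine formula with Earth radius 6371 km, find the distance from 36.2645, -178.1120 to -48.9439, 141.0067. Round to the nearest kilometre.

10298 km

Δλ = 141.0067 − -178.1120 = 319.1187°; wrapped into (−180°, 180°]: -40.8813°.
Δφ = -48.9439 − 36.2645 = -85.2084°.
a = sin²(Δφ/2) + cos φ₁ · cos φ₂ · sin²(Δλ/2) = 0.522824.
c = 2·atan2(√a, √(1−a)) = 1.61646 rad → d = 6371·c ≈ 10298.47 km.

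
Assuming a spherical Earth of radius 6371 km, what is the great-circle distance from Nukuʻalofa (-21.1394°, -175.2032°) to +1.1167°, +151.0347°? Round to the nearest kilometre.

Δλ = 151.0347 − -175.2032 = 326.2379°; wrapped into (−180°, 180°]: -33.7621°.
Δφ = 1.1167 − -21.1394 = 22.2561°.
a = sin²(Δφ/2) + cos φ₁ · cos φ₂ · sin²(Δλ/2) = 0.115884.
c = 2·atan2(√a, √(1−a)) = 0.69472 rad → d = 6371·c ≈ 4426.08 km.

4426 km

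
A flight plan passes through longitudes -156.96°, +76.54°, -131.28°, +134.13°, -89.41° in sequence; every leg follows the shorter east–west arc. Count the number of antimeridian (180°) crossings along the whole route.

Leg 1: -156.96° → +76.54°, shortest Δλ = -126.5° (west) — crosses 180°.
Leg 2: +76.54° → -131.28°, shortest Δλ = 152.18° (east) — crosses 180°.
Leg 3: -131.28° → +134.13°, shortest Δλ = -94.59° (west) — crosses 180°.
Leg 4: +134.13° → -89.41°, shortest Δλ = 136.46° (east) — crosses 180°.
Total crossings: 4.

4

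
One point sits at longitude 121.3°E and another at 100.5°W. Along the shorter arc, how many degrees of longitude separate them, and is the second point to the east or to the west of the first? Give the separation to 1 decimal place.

Raw difference: -100.5 − 121.3 = -221.8°.
Normalise into (−180°, 180°]: -221.8° + 360° = 138.2°.
Positive ⇒ the second point lies to the east; separation 138.2°.

138.2° east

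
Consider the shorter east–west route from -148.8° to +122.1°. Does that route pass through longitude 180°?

Naïve |122.1 − -148.8| = 270.9° > 180°, so the shorter arc goes the other way round — across 180°.
Signed shortest Δλ = ((122.1 − -148.8 + 180) mod 360) − 180 = -89.1°.
Going west by 89.1° from -148.8° passes through 180° before reaching +122.1°.

Yes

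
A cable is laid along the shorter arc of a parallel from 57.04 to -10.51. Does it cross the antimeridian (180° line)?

Signed shortest Δλ = ((-10.51 − 57.04 + 180) mod 360) − 180 = -67.55°.
Going west by 67.55° from +57.04° reaches -10.51° without touching 180°.

No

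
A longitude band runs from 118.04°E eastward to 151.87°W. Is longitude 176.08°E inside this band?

Yes

Band width going east from +118.04° to -151.87°: ((-151.87 − 118.04) mod 360) = 90.09°.
Offset of +176.08° east of the west edge: ((176.08 − 118.04) mod 360) = 58.04°.
58.04° ≤ 90.09° ⇒ inside.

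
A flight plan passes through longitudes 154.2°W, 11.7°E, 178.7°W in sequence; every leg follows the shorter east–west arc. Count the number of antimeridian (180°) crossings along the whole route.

Leg 1: -154.2° → +11.7°, shortest Δλ = 165.9° (east) — does not cross 180°.
Leg 2: +11.7° → -178.7°, shortest Δλ = 169.6° (east) — crosses 180°.
Total crossings: 1.

1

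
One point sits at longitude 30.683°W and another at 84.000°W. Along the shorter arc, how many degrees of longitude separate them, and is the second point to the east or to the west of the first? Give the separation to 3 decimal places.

Raw difference: -84.000 − -30.683 = -53.317°.
Normalise into (−180°, 180°]: -53.317° stays -53.317°.
Negative ⇒ the second point lies to the west; separation 53.317°.

53.317° west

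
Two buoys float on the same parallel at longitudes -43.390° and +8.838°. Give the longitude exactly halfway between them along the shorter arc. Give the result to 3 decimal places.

-17.276°

Signed shortest Δλ from -43.390° to +8.838° is +52.228°.
Midpoint longitude = -43.390° + (+52.228°)/2 = -43.390° + 26.114° = -17.276°.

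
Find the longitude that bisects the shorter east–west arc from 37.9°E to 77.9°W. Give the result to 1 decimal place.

20.0°W

Signed shortest Δλ from +37.9° to -77.9° is -115.8°.
Midpoint longitude = +37.9° + (-115.8°)/2 = +37.9° − 57.9° = -20.0°.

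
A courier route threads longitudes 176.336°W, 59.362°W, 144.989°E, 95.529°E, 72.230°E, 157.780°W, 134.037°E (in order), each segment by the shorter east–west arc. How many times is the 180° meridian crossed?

3

Leg 1: -176.336° → -59.362°, shortest Δλ = 116.974° (east) — does not cross 180°.
Leg 2: -59.362° → +144.989°, shortest Δλ = -155.649° (west) — crosses 180°.
Leg 3: +144.989° → +95.529°, shortest Δλ = -49.46° (west) — does not cross 180°.
Leg 4: +95.529° → +72.230°, shortest Δλ = -23.299° (west) — does not cross 180°.
Leg 5: +72.230° → -157.780°, shortest Δλ = 129.99° (east) — crosses 180°.
Leg 6: -157.780° → +134.037°, shortest Δλ = -68.183° (west) — crosses 180°.
Total crossings: 3.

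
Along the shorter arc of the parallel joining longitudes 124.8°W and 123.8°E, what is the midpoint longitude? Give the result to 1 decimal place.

Signed shortest Δλ from -124.8° to +123.8° is -111.4°.
Midpoint longitude = -124.8° + (-111.4°)/2 = -124.8° − 55.7° = -180.5°.
Normalise into (−180°, 180°]: +179.5°.
(The naïve average (-124.8 + +123.8)/2 = -0.5° is on the wrong side of the globe.)

179.5°E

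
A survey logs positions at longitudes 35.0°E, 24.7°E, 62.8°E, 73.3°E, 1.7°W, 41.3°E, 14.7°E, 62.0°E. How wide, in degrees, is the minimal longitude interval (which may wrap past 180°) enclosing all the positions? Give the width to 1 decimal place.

Sort the longitudes: -1.7°, +14.7°, +24.7°, +35.0°, +41.3°, +62.0°, +62.8°, +73.3°.
Eastward gaps between consecutive values (wrapping around): 16.4°, 10.0°, 10.3°, 6.3°, 20.7°, 0.8°, 10.5°, 285.0°.
Largest gap = 285.0° ⇒ minimal covering band is its complement: 360° − 285.0° = 75.0°.
Band runs from -1.7° eastward to +73.3°.

75.0°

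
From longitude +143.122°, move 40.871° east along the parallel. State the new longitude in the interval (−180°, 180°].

Start at +143.122°; shift +40.871° → +183.993°.
+183.993° lies outside (−180°, 180°]; subtract 360° → -176.007°.

-176.007°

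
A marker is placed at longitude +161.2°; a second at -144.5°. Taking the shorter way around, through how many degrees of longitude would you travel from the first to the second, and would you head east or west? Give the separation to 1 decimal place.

Raw difference: -144.5 − 161.2 = -305.7°.
Normalise into (−180°, 180°]: -305.7° + 360° = 54.3°.
Positive ⇒ the second point lies to the east; separation 54.3°.

54.3° east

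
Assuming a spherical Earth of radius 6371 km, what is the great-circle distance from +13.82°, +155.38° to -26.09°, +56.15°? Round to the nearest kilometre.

Δλ = 56.15 − 155.38 = -99.23°.
Δφ = -26.09 − 13.82 = -39.91°.
a = sin²(Δφ/2) + cos φ₁ · cos φ₂ · sin²(Δλ/2) = 0.622468.
c = 2·atan2(√a, √(1−a)) = 1.81825 rad → d = 6371·c ≈ 11584.07 km.

11584 km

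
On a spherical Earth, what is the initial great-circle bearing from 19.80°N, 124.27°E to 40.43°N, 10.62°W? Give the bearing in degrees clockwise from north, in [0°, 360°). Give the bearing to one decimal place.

325.8°

Δλ = -10.62 − 124.27 = -134.89°.
θ = atan2( sin Δλ · cos φ₂ , cos φ₁ · sin φ₂ − sin φ₁ · cos φ₂ · cos Δλ )
  = atan2(-0.53928, 0.79215) = -34.246° → normalised to [0°, 360°): 325.754°.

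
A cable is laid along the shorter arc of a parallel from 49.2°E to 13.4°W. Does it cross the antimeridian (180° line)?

No

Signed shortest Δλ = ((-13.4 − 49.2 + 180) mod 360) − 180 = -62.6°.
Going west by 62.6° from +49.2° reaches -13.4° without touching 180°.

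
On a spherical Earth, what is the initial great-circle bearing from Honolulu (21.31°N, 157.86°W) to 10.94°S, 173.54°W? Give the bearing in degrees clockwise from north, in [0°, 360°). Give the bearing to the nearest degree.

207°

Δλ = -173.54 − -157.86 = -15.68°.
θ = atan2( sin Δλ · cos φ₂ , cos φ₁ · sin φ₂ − sin φ₁ · cos φ₂ · cos Δλ )
  = atan2(-0.26535, -0.52034) = -152.980° → normalised to [0°, 360°): 207.020°.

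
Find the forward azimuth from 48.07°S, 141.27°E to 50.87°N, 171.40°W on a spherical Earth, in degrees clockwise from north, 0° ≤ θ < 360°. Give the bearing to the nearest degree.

29°

Δλ = -171.40 − 141.27 = -312.67°; wrapped into (−180°, 180°]: 47.33°.
θ = atan2( sin Δλ · cos φ₂ , cos φ₁ · sin φ₂ − sin φ₁ · cos φ₂ · cos Δλ )
  = atan2(0.46402, 0.83657) = 29.016° → normalised to [0°, 360°): 29.016°.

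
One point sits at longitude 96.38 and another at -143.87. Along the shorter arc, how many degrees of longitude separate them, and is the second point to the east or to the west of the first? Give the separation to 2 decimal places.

119.75° east

Raw difference: -143.87 − 96.38 = -240.25°.
Normalise into (−180°, 180°]: -240.25° + 360° = 119.75°.
Positive ⇒ the second point lies to the east; separation 119.75°.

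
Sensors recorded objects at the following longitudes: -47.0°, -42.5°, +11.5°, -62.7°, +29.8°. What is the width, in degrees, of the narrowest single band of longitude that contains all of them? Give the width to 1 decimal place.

92.5°

Sort the longitudes: -62.7°, -47.0°, -42.5°, +11.5°, +29.8°.
Eastward gaps between consecutive values (wrapping around): 15.7°, 4.5°, 54.0°, 18.3°, 267.5°.
Largest gap = 267.5° ⇒ minimal covering band is its complement: 360° − 267.5° = 92.5°.
Band runs from -62.7° eastward to +29.8°.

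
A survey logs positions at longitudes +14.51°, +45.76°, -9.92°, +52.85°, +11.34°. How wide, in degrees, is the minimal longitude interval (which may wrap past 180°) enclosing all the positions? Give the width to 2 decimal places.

Sort the longitudes: -9.92°, +11.34°, +14.51°, +45.76°, +52.85°.
Eastward gaps between consecutive values (wrapping around): 21.26°, 3.17°, 31.25°, 7.09°, 297.23°.
Largest gap = 297.23° ⇒ minimal covering band is its complement: 360° − 297.23° = 62.77°.
Band runs from -9.92° eastward to +52.85°.

62.77°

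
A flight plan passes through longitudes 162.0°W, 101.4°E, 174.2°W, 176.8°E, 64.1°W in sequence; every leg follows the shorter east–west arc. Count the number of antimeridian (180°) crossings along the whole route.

Leg 1: -162.0° → +101.4°, shortest Δλ = -96.6° (west) — crosses 180°.
Leg 2: +101.4° → -174.2°, shortest Δλ = 84.4° (east) — crosses 180°.
Leg 3: -174.2° → +176.8°, shortest Δλ = -9.0° (west) — crosses 180°.
Leg 4: +176.8° → -64.1°, shortest Δλ = 119.1° (east) — crosses 180°.
Total crossings: 4.

4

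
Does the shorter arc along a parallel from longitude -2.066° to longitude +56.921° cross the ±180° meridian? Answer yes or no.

No

Signed shortest Δλ = ((56.921 − -2.066 + 180) mod 360) − 180 = 58.987°.
Going east by 58.987° from -2.066° reaches +56.921° without touching 180°.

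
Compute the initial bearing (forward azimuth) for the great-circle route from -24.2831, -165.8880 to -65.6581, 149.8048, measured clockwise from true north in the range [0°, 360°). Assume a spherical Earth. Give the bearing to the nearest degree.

Δλ = 149.8048 − -165.8880 = 315.6928°; wrapped into (−180°, 180°]: -44.3072°.
θ = atan2( sin Δλ · cos φ₂ , cos φ₁ · sin φ₂ − sin φ₁ · cos φ₂ · cos Δλ )
  = atan2(-0.28791, -0.70919) = -157.904° → normalised to [0°, 360°): 202.096°.

202°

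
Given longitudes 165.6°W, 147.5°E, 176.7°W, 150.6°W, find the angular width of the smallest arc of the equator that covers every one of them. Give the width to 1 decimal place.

Sort the longitudes: -176.7°, -165.6°, -150.6°, +147.5°.
Eastward gaps between consecutive values (wrapping around): 11.1°, 15.0°, 298.1°, 35.8°.
Largest gap = 298.1° ⇒ minimal covering band is its complement: 360° − 298.1° = 61.9°.
Band runs from +147.5° eastward to -150.6°, crossing the antimeridian.

61.9°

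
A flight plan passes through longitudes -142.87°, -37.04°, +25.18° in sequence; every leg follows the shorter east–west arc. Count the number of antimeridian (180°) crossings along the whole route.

0

Leg 1: -142.87° → -37.04°, shortest Δλ = 105.83° (east) — does not cross 180°.
Leg 2: -37.04° → +25.18°, shortest Δλ = 62.22° (east) — does not cross 180°.
Total crossings: 0.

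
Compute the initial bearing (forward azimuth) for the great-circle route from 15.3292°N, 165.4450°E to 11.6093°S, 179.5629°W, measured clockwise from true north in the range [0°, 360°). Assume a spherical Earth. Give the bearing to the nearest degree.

150°

Δλ = -179.5629 − 165.4450 = -345.0079°; wrapped into (−180°, 180°]: 14.9921°.
θ = atan2( sin Δλ · cos φ₂ , cos φ₁ · sin φ₂ − sin φ₁ · cos φ₂ · cos Δλ )
  = atan2(0.25339, -0.44422) = 150.298° → normalised to [0°, 360°): 150.298°.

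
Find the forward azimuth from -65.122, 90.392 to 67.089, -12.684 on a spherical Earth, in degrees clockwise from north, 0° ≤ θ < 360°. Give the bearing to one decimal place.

Δλ = -12.684 − 90.392 = -103.076°.
θ = atan2( sin Δλ · cos φ₂ , cos φ₁ · sin φ₂ − sin φ₁ · cos φ₂ · cos Δλ )
  = atan2(-0.37921, 0.30760) = -50.953° → normalised to [0°, 360°): 309.047°.

309.0°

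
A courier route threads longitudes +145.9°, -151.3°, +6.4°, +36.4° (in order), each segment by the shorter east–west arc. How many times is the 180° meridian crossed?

1

Leg 1: +145.9° → -151.3°, shortest Δλ = 62.8° (east) — crosses 180°.
Leg 2: -151.3° → +6.4°, shortest Δλ = 157.7° (east) — does not cross 180°.
Leg 3: +6.4° → +36.4°, shortest Δλ = 30.0° (east) — does not cross 180°.
Total crossings: 1.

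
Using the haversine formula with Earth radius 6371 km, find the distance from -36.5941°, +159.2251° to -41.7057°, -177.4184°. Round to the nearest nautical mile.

Δλ = -177.4184 − 159.2251 = -336.6435°; wrapped into (−180°, 180°]: 23.3565°.
Δφ = -41.7057 − -36.5941 = -5.1116°.
a = sin²(Δφ/2) + cos φ₁ · cos φ₂ · sin²(Δλ/2) = 0.026547.
c = 2·atan2(√a, √(1−a)) = 0.32733 rad → d = 6371·c ≈ 2085.40 km ≈ 1126.03 nmi.

1126 nmi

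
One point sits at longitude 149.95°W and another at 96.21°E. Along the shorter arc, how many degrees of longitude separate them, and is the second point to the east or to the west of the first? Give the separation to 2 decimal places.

Raw difference: 96.21 − -149.95 = 246.16°.
Normalise into (−180°, 180°]: 246.16° − 360° = -113.84°.
Negative ⇒ the second point lies to the west; separation 113.84°.

113.84° west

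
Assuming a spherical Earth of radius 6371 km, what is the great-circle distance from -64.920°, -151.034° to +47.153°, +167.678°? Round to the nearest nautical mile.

7000 nmi

Δλ = 167.678 − -151.034 = 318.712°; wrapped into (−180°, 180°]: -41.288°.
Δφ = 47.153 − -64.920 = 112.073°.
a = sin²(Δφ/2) + cos φ₁ · cos φ₂ · sin²(Δλ/2) = 0.723724.
c = 2·atan2(√a, √(1−a)) = 2.03471 rad → d = 6371·c ≈ 12963.11 km ≈ 6999.52 nmi.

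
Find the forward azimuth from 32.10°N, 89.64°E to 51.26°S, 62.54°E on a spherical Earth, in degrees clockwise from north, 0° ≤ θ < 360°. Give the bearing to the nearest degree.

Δλ = 62.54 − 89.64 = -27.10°.
θ = atan2( sin Δλ · cos φ₂ , cos φ₁ · sin φ₂ − sin φ₁ · cos φ₂ · cos Δλ )
  = atan2(-0.28507, -0.95678) = -163.409° → normalised to [0°, 360°): 196.591°.

197°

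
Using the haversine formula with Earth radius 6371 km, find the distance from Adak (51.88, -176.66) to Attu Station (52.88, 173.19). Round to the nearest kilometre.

Δλ = 173.19 − -176.66 = 349.85°; wrapped into (−180°, 180°]: -10.15°.
Δφ = 52.88 − 51.88 = 1.00°.
a = sin²(Δφ/2) + cos φ₁ · cos φ₂ · sin²(Δλ/2) = 0.002991.
c = 2·atan2(√a, √(1−a)) = 0.10944 rad → d = 6371·c ≈ 697.24 km.

697 km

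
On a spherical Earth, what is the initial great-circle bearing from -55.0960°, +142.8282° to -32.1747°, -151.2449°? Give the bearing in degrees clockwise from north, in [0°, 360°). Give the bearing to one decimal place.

Δλ = -151.2449 − 142.8282 = -294.0731°; wrapped into (−180°, 180°]: 65.9269°.
θ = atan2( sin Δλ · cos φ₂ , cos φ₁ · sin φ₂ − sin φ₁ · cos φ₂ · cos Δλ )
  = atan2(0.77281, -0.02155) = 91.597° → normalised to [0°, 360°): 91.597°.

91.6°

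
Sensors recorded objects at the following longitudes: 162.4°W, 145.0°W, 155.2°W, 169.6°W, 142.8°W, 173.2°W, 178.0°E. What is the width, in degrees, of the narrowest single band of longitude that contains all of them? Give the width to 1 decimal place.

39.2°

Sort the longitudes: -173.2°, -169.6°, -162.4°, -155.2°, -145.0°, -142.8°, +178.0°.
Eastward gaps between consecutive values (wrapping around): 3.6°, 7.2°, 7.2°, 10.2°, 2.2°, 320.8°, 8.8°.
Largest gap = 320.8° ⇒ minimal covering band is its complement: 360° − 320.8° = 39.2°.
Band runs from +178.0° eastward to -142.8°, crossing the antimeridian.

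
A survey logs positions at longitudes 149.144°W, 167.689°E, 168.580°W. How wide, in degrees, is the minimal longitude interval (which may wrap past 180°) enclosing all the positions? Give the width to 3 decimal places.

Sort the longitudes: -168.580°, -149.144°, +167.689°.
Eastward gaps between consecutive values (wrapping around): 19.436°, 316.833°, 23.731°.
Largest gap = 316.833° ⇒ minimal covering band is its complement: 360° − 316.833° = 43.167°.
Band runs from +167.689° eastward to -149.144°, crossing the antimeridian.

43.167°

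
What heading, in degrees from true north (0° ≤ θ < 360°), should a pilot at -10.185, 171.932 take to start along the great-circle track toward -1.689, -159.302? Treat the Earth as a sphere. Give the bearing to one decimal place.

Δλ = -159.302 − 171.932 = -331.234°; wrapped into (−180°, 180°]: 28.766°.
θ = atan2( sin Δλ · cos φ₂ , cos φ₁ · sin φ₂ − sin φ₁ · cos φ₂ · cos Δλ )
  = atan2(0.48102, 0.12593) = 75.330° → normalised to [0°, 360°): 75.330°.

75.3°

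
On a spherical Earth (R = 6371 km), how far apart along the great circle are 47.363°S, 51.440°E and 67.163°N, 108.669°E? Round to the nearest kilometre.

Δλ = 108.669 − 51.440 = 57.229°.
Δφ = 67.163 − -47.363 = 114.526°.
a = sin²(Δφ/2) + cos φ₁ · cos φ₂ · sin²(Δλ/2) = 0.767849.
c = 2·atan2(√a, √(1−a)) = 2.13613 rad → d = 6371·c ≈ 13609.28 km.

13609 km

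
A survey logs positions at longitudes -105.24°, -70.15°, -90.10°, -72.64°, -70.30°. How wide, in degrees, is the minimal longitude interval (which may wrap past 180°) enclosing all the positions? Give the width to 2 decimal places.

35.09°

Sort the longitudes: -105.24°, -90.10°, -72.64°, -70.30°, -70.15°.
Eastward gaps between consecutive values (wrapping around): 15.14°, 17.46°, 2.34°, 0.15°, 324.91°.
Largest gap = 324.91° ⇒ minimal covering band is its complement: 360° − 324.91° = 35.09°.
Band runs from -105.24° eastward to -70.15°.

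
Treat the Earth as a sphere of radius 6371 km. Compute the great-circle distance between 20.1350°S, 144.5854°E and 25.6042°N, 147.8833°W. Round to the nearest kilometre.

8888 km

Δλ = -147.8833 − 144.5854 = -292.4687°; wrapped into (−180°, 180°]: 67.5313°.
Δφ = 25.6042 − -20.1350 = 45.7392°.
a = sin²(Δφ/2) + cos φ₁ · cos φ₂ · sin²(Δλ/2) = 0.412588.
c = 2·atan2(√a, √(1−a)) = 1.39507 rad → d = 6371·c ≈ 8887.98 km.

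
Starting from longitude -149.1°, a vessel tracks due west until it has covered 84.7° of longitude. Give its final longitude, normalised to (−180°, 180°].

Start at -149.1°; shift −84.7° → -233.8°.
-233.8° lies outside (−180°, 180°]; add 360° → +126.2°.

+126.2°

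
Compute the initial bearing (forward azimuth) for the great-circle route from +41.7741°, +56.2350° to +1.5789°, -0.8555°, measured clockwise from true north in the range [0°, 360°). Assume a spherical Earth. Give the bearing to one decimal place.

Δλ = -0.8555 − 56.2350 = -57.0905°.
θ = atan2( sin Δλ · cos φ₂ , cos φ₁ · sin φ₂ − sin φ₁ · cos φ₂ · cos Δλ )
  = atan2(-0.83921, -0.34127) = -112.129° → normalised to [0°, 360°): 247.871°.

247.9°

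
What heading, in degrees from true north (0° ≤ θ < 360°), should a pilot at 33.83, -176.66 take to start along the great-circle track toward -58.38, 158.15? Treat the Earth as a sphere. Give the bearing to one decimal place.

Δλ = 158.15 − -176.66 = 334.81°; wrapped into (−180°, 180°]: -25.19°.
θ = atan2( sin Δλ · cos φ₂ , cos φ₁ · sin φ₂ − sin φ₁ · cos φ₂ · cos Δλ )
  = atan2(-0.22315, -0.97150) = -167.064° → normalised to [0°, 360°): 192.936°.

192.9°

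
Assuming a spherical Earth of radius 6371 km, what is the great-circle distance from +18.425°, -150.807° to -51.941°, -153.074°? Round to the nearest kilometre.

Δλ = -153.074 − -150.807 = -2.267°.
Δφ = -51.941 − 18.425 = -70.366°.
a = sin²(Δφ/2) + cos φ₁ · cos φ₂ · sin²(Δλ/2) = 0.332224.
c = 2·atan2(√a, √(1−a)) = 1.22860 rad → d = 6371·c ≈ 7827.44 km.

7827 km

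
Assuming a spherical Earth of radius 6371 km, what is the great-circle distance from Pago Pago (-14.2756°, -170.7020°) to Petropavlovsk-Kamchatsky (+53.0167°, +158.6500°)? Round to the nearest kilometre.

Δλ = 158.6500 − -170.7020 = 329.3520°; wrapped into (−180°, 180°]: -30.6480°.
Δφ = 53.0167 − -14.2756 = 67.2923°.
a = sin²(Δφ/2) + cos φ₁ · cos φ₂ · sin²(Δλ/2) = 0.347703.
c = 2·atan2(√a, √(1−a)) = 1.26129 rad → d = 6371·c ≈ 8035.65 km.

8036 km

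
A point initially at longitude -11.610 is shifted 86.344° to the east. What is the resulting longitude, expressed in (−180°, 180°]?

+74.734°

Start at -11.610°; shift +86.344° → +74.734°.
+74.734° already lies in (−180°, 180°].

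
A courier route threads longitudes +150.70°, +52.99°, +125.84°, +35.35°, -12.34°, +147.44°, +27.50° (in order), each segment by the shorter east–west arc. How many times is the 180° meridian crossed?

0

Leg 1: +150.70° → +52.99°, shortest Δλ = -97.71° (west) — does not cross 180°.
Leg 2: +52.99° → +125.84°, shortest Δλ = 72.85° (east) — does not cross 180°.
Leg 3: +125.84° → +35.35°, shortest Δλ = -90.49° (west) — does not cross 180°.
Leg 4: +35.35° → -12.34°, shortest Δλ = -47.69° (west) — does not cross 180°.
Leg 5: -12.34° → +147.44°, shortest Δλ = 159.78° (east) — does not cross 180°.
Leg 6: +147.44° → +27.50°, shortest Δλ = -119.94° (west) — does not cross 180°.
Total crossings: 0.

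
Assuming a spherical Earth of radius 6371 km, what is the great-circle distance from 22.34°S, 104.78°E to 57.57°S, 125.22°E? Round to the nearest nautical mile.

Δλ = 125.22 − 104.78 = 20.44°.
Δφ = -57.57 − -22.34 = -35.23°.
a = sin²(Δφ/2) + cos φ₁ · cos φ₂ · sin²(Δλ/2) = 0.107194.
c = 2·atan2(√a, √(1−a)) = 0.66711 rad → d = 6371·c ≈ 4250.16 km ≈ 2294.90 nmi.

2295 nmi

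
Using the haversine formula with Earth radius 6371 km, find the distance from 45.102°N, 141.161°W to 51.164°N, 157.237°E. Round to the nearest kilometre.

Δλ = 157.237 − -141.161 = 298.398°; wrapped into (−180°, 180°]: -61.602°.
Δφ = 51.164 − 45.102 = 6.062°.
a = sin²(Δφ/2) + cos φ₁ · cos φ₂ · sin²(Δλ/2) = 0.118855.
c = 2·atan2(√a, √(1−a)) = 0.70395 rad → d = 6371·c ≈ 4484.89 km.

4485 km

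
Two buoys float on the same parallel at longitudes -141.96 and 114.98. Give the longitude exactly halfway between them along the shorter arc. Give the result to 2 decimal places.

+166.51°

Signed shortest Δλ from -141.96° to +114.98° is -103.06°.
Midpoint longitude = -141.96° + (-103.06°)/2 = -141.96° − 51.53° = -193.49°.
Normalise into (−180°, 180°]: +166.51°.
(The naïve average (-141.96 + +114.98)/2 = -13.49° is on the wrong side of the globe.)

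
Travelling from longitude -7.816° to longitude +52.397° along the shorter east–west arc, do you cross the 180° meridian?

No

Signed shortest Δλ = ((52.397 − -7.816 + 180) mod 360) − 180 = 60.213°.
Going east by 60.213° from -7.816° reaches +52.397° without touching 180°.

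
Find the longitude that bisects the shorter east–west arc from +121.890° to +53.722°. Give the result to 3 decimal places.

+87.806°

Signed shortest Δλ from +121.890° to +53.722° is -68.168°.
Midpoint longitude = +121.890° + (-68.168°)/2 = +121.890° − 34.084° = +87.806°.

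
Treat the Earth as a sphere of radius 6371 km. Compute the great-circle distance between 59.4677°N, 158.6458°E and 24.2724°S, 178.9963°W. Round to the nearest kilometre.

Δλ = -178.9963 − 158.6458 = -337.6421°; wrapped into (−180°, 180°]: 22.3579°.
Δφ = -24.2724 − 59.4677 = -83.7401°.
a = sin²(Δφ/2) + cos φ₁ · cos φ₂ · sin²(Δλ/2) = 0.462888.
c = 2·atan2(√a, √(1−a)) = 1.49650 rad → d = 6371·c ≈ 9534.23 km.

9534 km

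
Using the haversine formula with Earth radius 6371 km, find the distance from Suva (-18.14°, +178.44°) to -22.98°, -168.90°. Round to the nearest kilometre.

1423 km

Δλ = -168.90 − 178.44 = -347.34°; wrapped into (−180°, 180°]: 12.66°.
Δφ = -22.98 − -18.14 = -4.84°.
a = sin²(Δφ/2) + cos φ₁ · cos φ₂ · sin²(Δλ/2) = 0.012418.
c = 2·atan2(√a, √(1−a)) = 0.22334 rad → d = 6371·c ≈ 1422.88 km.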